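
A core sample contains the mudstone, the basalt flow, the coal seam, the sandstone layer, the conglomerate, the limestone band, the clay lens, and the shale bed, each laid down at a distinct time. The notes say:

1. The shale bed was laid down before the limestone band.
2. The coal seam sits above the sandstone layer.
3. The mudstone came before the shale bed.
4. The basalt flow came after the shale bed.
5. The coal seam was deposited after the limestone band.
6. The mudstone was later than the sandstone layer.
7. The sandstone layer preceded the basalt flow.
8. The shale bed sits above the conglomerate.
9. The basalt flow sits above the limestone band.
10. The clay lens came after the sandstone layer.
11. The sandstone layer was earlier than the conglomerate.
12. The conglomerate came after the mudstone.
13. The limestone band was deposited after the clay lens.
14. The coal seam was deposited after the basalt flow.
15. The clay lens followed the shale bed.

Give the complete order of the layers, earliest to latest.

the sandstone layer, the mudstone, the conglomerate, the shale bed, the clay lens, the limestone band, the basalt flow, the coal seam

The constraints fix every adjacent pair, so only one ordering works:
the sandstone layer → the mudstone → the conglomerate → the shale bed → the clay lens → the limestone band → the basalt flow → the coal seam.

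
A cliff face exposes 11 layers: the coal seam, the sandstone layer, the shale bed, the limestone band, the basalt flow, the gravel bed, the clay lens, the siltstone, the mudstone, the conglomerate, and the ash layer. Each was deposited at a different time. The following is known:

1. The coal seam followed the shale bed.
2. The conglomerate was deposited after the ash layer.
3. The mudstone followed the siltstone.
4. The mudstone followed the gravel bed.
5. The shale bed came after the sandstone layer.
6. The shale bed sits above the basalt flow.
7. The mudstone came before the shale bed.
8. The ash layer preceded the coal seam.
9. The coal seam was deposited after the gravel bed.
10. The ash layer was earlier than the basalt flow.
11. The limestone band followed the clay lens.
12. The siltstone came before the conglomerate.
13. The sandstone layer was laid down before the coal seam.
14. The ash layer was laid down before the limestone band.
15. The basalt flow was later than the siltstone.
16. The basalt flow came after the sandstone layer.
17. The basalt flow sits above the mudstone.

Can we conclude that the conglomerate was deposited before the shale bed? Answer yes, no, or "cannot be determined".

No chain of stated constraints runs from the conglomerate to the shale bed, and none runs from the shale bed to the conglomerate either.
So the relative order of the conglomerate and the shale bed is not fixed by the given facts.

cannot be determined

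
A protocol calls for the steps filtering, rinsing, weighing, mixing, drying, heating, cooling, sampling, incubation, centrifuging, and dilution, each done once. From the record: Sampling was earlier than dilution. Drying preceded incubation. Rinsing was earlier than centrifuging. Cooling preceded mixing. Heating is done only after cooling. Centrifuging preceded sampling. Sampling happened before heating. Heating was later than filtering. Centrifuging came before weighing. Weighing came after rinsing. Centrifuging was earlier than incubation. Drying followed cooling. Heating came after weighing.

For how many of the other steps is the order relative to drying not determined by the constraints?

8

Forced before drying: cooling; forced after drying: incubation.
That leaves centrifuging, dilution, filtering, heating, mixing, rinsing, sampling, and weighing with no forced order relative to drying — 8.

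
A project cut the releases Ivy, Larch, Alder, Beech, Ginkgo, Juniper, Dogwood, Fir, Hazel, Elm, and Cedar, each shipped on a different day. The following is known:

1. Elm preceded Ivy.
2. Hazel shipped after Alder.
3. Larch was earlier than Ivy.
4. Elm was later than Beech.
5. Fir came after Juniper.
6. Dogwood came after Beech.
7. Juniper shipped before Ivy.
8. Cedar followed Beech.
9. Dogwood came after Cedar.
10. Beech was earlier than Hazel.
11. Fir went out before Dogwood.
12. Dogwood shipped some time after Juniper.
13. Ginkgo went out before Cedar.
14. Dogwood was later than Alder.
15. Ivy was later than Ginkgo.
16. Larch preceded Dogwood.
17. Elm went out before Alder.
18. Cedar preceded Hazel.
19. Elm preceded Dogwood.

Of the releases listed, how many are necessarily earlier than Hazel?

Directly stated before Hazel: Alder, Beech, and Cedar.
Elm reaches Hazel via Elm → Alder → Hazel.
Ginkgo reaches Hazel via Ginkgo → Cedar → Hazel.
No chain forces Ivy (or any of the others) ahead of Hazel.
That's Alder, Beech, Cedar, Elm, and Ginkgo — 5 in all.

5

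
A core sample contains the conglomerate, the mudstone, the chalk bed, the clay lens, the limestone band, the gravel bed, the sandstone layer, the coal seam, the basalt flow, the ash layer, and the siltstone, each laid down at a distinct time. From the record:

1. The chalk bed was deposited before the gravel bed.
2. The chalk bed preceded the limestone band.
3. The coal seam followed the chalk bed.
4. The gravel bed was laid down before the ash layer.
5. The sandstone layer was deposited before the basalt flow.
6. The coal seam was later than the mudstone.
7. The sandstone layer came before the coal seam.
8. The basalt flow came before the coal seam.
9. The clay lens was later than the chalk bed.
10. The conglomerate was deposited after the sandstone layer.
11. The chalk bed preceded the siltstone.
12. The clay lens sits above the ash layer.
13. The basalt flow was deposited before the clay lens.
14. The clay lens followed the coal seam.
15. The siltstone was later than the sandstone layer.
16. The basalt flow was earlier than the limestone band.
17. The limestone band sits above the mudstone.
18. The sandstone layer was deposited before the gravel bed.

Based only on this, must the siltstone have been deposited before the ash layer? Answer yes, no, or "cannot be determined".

No chain of stated constraints runs from the siltstone to the ash layer, and none runs from the ash layer to the siltstone either.
So the relative order of the siltstone and the ash layer is not fixed by the given facts.

cannot be determined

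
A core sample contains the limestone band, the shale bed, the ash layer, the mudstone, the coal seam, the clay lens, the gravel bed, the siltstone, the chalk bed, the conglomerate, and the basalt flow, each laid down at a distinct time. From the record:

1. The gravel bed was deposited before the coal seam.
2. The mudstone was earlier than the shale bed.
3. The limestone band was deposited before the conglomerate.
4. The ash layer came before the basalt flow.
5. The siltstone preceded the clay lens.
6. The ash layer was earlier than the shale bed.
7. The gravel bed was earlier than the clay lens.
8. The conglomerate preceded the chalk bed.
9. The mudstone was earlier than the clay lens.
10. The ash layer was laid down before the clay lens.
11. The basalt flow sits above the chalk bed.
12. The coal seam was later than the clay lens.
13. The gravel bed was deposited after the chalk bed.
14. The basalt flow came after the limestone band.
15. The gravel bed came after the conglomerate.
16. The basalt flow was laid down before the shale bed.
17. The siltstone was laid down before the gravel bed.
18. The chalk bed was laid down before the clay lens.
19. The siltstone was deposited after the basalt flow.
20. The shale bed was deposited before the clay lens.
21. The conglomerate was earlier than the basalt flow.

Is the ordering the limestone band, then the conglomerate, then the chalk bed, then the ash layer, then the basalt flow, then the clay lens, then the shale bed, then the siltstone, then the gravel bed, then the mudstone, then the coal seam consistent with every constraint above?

The constraints require the mudstone before the shale bed, but in the proposed sequence the shale bed appears ahead of the mudstone. That one violation is enough.

no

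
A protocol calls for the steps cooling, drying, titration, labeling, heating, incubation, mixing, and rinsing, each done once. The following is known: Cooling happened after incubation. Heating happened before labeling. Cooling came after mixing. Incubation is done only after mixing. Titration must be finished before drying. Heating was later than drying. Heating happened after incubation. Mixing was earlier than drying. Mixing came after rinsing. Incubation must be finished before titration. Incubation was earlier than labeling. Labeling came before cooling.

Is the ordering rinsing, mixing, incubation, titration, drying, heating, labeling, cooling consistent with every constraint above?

yes

Check each stated constraint against the proposed order — e.g. incubation is ahead of cooling; mixing is ahead of cooling. Every pair is in the required order; nothing is violated.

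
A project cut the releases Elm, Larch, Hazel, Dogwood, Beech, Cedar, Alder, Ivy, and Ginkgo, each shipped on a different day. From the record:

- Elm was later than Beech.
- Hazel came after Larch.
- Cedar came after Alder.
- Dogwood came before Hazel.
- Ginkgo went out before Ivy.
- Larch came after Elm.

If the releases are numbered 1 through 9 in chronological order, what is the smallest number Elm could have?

2

Beech must come before Elm — 1 forced predecessor.
Nothing else is forced ahead of Elm, so its earliest slot is position 1 + 1 = 2.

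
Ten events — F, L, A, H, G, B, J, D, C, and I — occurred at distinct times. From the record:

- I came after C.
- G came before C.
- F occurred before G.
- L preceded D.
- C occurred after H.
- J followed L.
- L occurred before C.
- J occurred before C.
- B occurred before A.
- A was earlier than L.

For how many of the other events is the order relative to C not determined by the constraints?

Forced before C: A, B, F, G, H, J, and L; forced after C: I.
That leaves D with no forced order relative to C — 1.

1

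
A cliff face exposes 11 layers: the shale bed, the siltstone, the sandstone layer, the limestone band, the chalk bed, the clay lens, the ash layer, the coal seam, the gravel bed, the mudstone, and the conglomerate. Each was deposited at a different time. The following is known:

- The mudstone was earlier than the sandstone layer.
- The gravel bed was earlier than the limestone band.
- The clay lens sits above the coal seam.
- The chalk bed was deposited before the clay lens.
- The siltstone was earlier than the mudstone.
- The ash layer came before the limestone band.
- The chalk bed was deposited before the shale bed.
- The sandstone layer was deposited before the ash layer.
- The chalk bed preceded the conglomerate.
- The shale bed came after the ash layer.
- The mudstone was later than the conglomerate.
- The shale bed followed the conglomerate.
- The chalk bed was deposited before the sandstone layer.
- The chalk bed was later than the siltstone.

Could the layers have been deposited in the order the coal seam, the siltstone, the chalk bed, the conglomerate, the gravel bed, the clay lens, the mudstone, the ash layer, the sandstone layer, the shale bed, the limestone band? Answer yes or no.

no

The constraints require the sandstone layer before the ash layer, but in the proposed sequence the ash layer appears ahead of the sandstone layer. That one violation is enough.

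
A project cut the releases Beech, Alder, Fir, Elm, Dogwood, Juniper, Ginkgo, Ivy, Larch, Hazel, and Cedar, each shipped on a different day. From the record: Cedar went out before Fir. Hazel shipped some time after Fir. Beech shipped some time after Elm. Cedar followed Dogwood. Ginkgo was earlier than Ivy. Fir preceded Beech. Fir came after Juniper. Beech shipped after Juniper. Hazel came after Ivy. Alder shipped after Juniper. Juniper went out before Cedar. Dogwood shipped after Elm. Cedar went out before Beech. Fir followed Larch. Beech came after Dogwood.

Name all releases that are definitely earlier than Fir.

Cedar, Dogwood, Elm, Juniper, Larch

Directly stated before Fir: Cedar, Juniper, and Larch.
Dogwood reaches Fir via Dogwood → Cedar → Fir.
Elm reaches Fir via Elm → Dogwood → Cedar → Fir.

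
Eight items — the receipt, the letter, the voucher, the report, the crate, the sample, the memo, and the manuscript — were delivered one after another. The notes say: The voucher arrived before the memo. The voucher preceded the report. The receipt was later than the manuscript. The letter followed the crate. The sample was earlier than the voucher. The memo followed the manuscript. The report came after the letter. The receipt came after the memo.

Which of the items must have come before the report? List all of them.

Directly stated before the report: the letter and the voucher.
The crate reaches the report via the crate → the letter → the report.
The sample reaches the report via the sample → the voucher → the report.
No chain forces the receipt (or any of the others) ahead of the report.

the crate, the letter, the sample, the voucher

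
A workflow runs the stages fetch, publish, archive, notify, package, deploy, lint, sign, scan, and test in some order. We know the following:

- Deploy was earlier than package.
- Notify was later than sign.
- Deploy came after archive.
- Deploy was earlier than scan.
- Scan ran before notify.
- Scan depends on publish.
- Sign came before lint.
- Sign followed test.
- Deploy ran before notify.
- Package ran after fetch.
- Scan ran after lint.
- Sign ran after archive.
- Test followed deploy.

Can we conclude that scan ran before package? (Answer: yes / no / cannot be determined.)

No chain of stated constraints runs from scan to package, and none runs from package to scan either.
So the relative order of scan and package is not fixed by the given facts.

cannot be determined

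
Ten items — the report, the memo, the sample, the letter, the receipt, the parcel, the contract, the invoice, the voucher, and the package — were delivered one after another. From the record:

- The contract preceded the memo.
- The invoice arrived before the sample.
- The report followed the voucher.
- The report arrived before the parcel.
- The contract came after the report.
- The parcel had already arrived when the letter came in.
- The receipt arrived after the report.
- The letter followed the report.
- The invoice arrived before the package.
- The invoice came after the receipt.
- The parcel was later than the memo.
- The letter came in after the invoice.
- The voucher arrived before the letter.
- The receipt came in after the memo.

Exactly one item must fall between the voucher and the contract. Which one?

the report

Tracing the constraints gives the voucher → the report → the contract, so the report sits after the voucher and before the contract.
No other item is forced both after the voucher and before the contract.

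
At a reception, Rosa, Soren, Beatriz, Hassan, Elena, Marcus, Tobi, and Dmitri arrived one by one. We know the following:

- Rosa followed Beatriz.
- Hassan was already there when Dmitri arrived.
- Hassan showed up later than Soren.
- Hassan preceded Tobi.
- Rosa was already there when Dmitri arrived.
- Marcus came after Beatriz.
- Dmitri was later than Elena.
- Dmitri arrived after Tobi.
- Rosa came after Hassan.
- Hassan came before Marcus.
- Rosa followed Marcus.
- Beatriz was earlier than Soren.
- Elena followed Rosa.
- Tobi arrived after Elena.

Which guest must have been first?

Beatriz

Beatriz has a chain of constraints placing them before every other guest, so Beatriz must be first.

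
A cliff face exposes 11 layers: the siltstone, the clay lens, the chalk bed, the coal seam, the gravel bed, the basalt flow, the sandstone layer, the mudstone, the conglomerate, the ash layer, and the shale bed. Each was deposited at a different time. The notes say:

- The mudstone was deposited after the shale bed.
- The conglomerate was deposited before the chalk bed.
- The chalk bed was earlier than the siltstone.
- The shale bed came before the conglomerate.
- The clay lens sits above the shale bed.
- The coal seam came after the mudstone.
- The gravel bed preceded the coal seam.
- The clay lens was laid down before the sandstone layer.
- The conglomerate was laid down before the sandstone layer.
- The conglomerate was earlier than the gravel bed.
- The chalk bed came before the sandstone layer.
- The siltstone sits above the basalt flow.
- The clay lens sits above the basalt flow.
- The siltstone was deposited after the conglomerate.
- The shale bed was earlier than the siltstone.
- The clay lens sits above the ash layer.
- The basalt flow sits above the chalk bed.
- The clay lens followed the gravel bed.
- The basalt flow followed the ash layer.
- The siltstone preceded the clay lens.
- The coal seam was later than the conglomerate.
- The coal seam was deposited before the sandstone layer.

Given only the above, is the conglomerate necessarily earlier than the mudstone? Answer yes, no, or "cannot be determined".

cannot be determined

No chain of stated constraints runs from the conglomerate to the mudstone, and none runs from the mudstone to the conglomerate either.
So the relative order of the conglomerate and the mudstone is not fixed by the given facts.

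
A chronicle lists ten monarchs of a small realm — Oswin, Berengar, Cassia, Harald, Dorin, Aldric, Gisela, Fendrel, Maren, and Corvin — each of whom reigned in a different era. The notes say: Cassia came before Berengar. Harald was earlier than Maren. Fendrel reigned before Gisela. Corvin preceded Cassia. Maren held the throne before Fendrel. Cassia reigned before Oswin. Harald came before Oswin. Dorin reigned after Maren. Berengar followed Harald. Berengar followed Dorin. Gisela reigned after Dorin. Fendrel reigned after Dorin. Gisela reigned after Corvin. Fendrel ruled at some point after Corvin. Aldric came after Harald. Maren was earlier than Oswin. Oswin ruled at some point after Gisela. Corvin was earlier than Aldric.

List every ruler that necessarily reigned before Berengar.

Cassia, Corvin, Dorin, Harald, Maren

Directly stated before Berengar: Cassia, Dorin, and Harald.
Corvin reaches Berengar via Corvin → Cassia → Berengar.
Maren reaches Berengar via Maren → Dorin → Berengar.
No chain forces Fendrel (or any of the others) ahead of Berengar.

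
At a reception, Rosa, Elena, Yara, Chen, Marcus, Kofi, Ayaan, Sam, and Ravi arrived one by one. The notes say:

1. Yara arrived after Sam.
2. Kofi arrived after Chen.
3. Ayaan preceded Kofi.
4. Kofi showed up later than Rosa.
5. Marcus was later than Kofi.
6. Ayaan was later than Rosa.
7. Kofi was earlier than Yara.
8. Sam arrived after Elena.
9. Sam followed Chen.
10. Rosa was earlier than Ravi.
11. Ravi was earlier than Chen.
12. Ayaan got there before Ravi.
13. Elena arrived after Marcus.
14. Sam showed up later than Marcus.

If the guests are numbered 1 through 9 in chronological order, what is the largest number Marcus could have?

6

Marcus must come before Elena, Sam, and Yara — 3 guests forced after them.
Everything else can be placed before Marcus in some valid order, so Marcus can sit as late as position 9 − 3 = 6.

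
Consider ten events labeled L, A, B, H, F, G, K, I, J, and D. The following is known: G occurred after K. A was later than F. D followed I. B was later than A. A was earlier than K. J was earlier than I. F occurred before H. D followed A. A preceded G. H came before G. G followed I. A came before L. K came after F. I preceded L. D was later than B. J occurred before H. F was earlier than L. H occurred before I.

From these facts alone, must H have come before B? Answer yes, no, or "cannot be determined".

No chain of stated constraints runs from H to B, and none runs from B to H either.
So the relative order of H and B is not fixed by the given facts.

cannot be determined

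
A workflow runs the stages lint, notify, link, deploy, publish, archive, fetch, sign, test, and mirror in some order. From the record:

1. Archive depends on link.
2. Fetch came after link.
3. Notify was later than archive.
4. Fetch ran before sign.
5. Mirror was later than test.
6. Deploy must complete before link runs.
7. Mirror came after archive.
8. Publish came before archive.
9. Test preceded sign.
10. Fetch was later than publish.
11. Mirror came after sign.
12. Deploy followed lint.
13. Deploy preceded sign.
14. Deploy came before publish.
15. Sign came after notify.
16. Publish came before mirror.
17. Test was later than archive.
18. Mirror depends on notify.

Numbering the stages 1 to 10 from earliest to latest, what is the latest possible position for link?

4

Link must come before archive, fetch, mirror, notify, sign, and test — 6 stages forced after it.
Everything else can be placed before link in some valid order, so link can sit as late as position 10 − 6 = 4.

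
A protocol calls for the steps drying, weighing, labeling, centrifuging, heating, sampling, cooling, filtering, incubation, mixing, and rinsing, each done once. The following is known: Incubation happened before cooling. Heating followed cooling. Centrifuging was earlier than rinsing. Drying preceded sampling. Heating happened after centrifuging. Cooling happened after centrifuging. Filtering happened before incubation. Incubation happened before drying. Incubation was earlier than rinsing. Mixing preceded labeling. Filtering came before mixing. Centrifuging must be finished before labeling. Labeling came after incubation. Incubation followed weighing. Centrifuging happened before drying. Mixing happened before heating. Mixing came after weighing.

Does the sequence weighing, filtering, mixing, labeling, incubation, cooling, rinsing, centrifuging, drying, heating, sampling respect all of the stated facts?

no

The constraints require centrifuging before labeling, but in the proposed sequence labeling appears ahead of centrifuging. That one violation is enough.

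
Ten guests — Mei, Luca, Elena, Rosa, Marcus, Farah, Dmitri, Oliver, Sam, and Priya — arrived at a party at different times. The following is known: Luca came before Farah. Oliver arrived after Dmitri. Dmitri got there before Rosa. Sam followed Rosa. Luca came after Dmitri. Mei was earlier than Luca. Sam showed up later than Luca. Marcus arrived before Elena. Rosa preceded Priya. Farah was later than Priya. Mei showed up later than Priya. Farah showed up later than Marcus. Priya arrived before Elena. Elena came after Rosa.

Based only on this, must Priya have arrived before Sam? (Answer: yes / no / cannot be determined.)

yes

Chain the constraints: Priya → Mei → Luca → Sam. Each link is directly stated, so Priya comes before Sam.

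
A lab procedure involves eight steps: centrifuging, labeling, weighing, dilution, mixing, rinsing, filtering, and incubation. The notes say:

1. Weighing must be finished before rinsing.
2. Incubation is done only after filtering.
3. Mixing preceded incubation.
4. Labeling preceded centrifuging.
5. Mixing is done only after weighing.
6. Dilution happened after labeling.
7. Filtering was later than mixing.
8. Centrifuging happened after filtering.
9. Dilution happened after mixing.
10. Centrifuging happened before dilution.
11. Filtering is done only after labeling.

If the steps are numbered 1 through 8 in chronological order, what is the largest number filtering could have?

Filtering must come before centrifuging, dilution, and incubation — 3 steps forced after it.
Everything else can be placed before filtering in some valid order, so filtering can sit as late as position 8 − 3 = 5.

5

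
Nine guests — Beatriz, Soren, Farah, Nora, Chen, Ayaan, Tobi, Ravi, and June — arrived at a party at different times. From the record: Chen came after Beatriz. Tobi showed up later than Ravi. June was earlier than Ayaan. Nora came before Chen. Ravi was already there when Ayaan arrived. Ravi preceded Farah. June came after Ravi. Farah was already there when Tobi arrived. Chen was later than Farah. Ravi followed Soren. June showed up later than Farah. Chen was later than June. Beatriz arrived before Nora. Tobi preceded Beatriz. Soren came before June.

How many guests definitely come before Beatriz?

Directly stated before Beatriz: Tobi.
Farah reaches Beatriz via Farah → Tobi → Beatriz.
Ravi reaches Beatriz via Ravi → Tobi → Beatriz.
Soren reaches Beatriz via Soren → Ravi → Tobi → Beatriz.
That's Farah, Ravi, Soren, and Tobi — 4 in all.

4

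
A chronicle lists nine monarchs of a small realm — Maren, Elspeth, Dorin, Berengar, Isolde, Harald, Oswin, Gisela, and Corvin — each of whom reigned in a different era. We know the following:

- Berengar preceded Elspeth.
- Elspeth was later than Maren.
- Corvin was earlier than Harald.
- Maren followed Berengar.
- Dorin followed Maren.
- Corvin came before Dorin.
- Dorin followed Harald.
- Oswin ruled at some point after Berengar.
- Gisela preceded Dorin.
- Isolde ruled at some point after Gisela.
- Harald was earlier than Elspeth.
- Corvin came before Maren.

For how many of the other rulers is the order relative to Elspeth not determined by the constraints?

Forced before Elspeth: Berengar, Corvin, Harald, and Maren.
That leaves Dorin, Gisela, Isolde, and Oswin with no forced order relative to Elspeth — 4.

4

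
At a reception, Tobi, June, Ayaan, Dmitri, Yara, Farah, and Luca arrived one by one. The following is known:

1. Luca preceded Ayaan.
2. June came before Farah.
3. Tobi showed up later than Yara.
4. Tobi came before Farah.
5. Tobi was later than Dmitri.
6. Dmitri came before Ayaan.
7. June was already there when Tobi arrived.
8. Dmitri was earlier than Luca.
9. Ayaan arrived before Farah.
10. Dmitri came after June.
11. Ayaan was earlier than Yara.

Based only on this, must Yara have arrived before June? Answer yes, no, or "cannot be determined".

no

Tracing the constraints gives June → Dmitri → Ayaan → Yara, so June must come before Yara.
That means Yara cannot be before June.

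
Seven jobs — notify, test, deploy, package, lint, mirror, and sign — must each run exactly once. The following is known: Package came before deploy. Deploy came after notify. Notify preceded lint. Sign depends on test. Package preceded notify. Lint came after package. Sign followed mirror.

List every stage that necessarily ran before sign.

mirror, test

Directly stated before sign: mirror and test.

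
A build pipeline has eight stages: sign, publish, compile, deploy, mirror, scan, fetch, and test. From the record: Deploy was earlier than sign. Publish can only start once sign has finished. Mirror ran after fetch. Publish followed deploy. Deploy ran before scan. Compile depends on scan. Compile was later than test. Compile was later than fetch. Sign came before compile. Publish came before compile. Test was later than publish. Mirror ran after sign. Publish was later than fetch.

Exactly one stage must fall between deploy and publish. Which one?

Tracing the constraints gives deploy → sign → publish, so sign sits after deploy and before publish.
No other stage is forced both after deploy and before publish.

sign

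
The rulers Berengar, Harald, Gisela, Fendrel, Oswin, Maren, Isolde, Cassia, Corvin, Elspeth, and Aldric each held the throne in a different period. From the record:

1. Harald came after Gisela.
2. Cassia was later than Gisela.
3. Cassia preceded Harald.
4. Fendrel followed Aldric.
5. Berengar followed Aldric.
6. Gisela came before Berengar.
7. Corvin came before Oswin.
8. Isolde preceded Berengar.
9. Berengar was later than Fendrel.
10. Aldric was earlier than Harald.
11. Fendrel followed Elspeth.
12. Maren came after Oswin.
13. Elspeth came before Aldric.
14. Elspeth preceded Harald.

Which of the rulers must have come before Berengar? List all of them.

Aldric, Elspeth, Fendrel, Gisela, Isolde

Directly stated before Berengar: Aldric, Fendrel, Gisela, and Isolde.
Elspeth reaches Berengar via Elspeth → Fendrel → Berengar.
No chain forces Corvin (or any of the others) ahead of Berengar.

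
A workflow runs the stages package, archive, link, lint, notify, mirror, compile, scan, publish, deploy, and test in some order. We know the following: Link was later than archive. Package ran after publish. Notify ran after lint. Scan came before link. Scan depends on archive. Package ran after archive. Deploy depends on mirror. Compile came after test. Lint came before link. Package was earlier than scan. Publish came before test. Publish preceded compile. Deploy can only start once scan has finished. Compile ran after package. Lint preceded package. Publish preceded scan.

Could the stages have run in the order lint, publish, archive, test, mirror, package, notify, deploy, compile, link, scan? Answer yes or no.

no

The constraints require scan before link, but in the proposed sequence link appears ahead of scan. That one violation is enough.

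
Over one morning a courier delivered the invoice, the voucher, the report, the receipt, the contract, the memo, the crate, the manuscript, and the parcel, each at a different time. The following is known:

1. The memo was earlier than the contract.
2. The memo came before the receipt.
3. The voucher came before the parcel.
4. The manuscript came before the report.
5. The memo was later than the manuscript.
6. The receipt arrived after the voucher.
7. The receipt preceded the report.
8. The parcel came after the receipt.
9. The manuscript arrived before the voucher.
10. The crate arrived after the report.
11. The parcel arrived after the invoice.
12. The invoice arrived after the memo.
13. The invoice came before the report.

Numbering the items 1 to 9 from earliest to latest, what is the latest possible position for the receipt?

The receipt must come before the crate, the parcel, and the report — 3 items forced after it.
Everything else can be placed before the receipt in some valid order, so the receipt can sit as late as position 9 − 3 = 6.

6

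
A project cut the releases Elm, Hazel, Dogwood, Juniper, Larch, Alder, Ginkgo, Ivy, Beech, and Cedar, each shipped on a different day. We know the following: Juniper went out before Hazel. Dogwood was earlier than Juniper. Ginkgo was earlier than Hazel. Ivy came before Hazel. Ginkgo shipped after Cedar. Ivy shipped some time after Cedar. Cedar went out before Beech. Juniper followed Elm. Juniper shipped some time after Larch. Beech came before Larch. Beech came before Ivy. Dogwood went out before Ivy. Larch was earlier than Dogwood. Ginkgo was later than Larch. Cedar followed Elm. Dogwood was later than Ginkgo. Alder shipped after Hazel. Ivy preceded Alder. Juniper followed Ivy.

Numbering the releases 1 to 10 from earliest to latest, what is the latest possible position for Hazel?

Hazel must come before Alder — 1 release forced after it.
Everything else can be placed before Hazel in some valid order, so Hazel can sit as late as position 10 − 1 = 9.

9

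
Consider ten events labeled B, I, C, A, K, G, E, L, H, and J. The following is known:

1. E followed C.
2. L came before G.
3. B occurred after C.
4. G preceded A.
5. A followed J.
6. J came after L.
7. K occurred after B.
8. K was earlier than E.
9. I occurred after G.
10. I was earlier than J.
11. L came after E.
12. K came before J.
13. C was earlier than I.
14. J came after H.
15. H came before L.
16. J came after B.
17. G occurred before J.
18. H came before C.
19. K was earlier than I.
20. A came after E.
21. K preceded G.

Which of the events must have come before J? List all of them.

B, C, E, G, H, I, K, L

Directly stated before J: B, G, H, I, K, and L.
C reaches J via C → I → J.
E reaches J via E → L → J.
No chain forces A ahead of J.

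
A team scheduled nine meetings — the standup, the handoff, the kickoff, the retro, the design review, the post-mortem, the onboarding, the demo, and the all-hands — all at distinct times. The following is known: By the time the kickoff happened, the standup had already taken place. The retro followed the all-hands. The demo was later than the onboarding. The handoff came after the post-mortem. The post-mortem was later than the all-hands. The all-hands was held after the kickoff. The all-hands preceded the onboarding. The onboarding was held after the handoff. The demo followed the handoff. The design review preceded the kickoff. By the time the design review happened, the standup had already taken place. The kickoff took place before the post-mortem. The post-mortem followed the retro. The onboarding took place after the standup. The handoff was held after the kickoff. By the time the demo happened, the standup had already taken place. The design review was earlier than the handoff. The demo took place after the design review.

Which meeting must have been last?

Every other meeting has a chain of constraints placing it before the demo, so the demo is last.

the demo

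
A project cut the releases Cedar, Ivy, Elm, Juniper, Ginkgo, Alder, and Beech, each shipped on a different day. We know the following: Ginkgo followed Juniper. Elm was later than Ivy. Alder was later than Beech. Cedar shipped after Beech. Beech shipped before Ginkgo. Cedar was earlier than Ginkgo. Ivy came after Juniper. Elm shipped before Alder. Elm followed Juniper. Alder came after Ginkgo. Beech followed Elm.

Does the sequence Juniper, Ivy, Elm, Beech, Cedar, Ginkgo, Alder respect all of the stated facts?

Check each stated constraint against the proposed order — e.g. Elm is ahead of Alder; Juniper is ahead of Ginkgo. Every pair is in the required order; nothing is violated.

yes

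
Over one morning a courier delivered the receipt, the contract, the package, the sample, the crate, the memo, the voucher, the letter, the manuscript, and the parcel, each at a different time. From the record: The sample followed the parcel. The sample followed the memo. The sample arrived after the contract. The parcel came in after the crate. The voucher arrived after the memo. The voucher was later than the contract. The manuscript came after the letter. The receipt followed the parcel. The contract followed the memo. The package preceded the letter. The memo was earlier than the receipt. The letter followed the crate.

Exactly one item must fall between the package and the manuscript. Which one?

Tracing the constraints gives the package → the letter → the manuscript, so the letter sits after the package and before the manuscript.
No other item is forced both after the package and before the manuscript.

the letter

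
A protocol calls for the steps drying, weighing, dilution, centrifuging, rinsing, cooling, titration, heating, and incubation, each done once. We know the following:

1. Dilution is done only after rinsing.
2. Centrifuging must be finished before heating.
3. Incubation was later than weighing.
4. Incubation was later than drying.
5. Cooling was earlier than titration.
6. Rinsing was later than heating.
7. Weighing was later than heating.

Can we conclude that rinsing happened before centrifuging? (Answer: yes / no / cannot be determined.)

no

Tracing the constraints gives centrifuging → heating → rinsing, so centrifuging must come before rinsing.
That means rinsing cannot be before centrifuging.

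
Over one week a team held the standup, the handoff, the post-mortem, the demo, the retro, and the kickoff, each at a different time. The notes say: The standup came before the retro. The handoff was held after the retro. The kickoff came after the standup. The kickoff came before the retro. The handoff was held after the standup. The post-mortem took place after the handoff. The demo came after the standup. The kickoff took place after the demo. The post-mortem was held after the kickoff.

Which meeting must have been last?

Every other meeting has a chain of constraints placing it before the post-mortem, so the post-mortem is last.

the post-mortem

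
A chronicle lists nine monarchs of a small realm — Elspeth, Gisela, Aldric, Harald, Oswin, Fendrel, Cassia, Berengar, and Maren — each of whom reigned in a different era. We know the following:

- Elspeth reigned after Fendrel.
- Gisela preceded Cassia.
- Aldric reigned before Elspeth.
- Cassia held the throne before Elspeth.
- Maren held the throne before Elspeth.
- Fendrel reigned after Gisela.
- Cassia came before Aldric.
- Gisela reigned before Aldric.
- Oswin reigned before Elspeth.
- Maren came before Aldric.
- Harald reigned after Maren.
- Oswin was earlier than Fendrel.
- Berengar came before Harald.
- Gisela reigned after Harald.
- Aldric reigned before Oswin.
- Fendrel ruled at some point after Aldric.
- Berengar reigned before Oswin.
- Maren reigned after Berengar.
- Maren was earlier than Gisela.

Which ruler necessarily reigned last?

Elspeth

Every other ruler has a chain of constraints placing them before Elspeth, so Elspeth is last.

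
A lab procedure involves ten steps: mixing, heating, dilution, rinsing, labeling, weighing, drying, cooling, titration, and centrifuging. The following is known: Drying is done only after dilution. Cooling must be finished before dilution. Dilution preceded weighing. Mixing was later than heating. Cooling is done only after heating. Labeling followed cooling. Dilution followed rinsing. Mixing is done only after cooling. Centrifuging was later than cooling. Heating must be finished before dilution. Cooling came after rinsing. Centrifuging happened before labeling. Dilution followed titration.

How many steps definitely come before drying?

Directly stated before drying: dilution.
Cooling reaches drying via cooling → dilution → drying.
Heating reaches drying via heating → dilution → drying.
Rinsing reaches drying via rinsing → dilution → drying.
Likewise titration reaches drying by chaining the stated constraints.
No chain forces weighing (or any of the others) ahead of drying.
That's cooling, dilution, heating, rinsing, and titration — 5 in all.

5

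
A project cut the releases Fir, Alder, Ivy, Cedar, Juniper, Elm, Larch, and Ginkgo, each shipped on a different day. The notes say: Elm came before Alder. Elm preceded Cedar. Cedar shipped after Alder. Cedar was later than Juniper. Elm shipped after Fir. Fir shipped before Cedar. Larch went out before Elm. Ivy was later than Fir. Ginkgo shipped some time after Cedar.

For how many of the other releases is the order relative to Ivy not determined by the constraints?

6

Forced before Ivy: Fir.
That leaves Alder, Cedar, Elm, Ginkgo, Juniper, and Larch with no forced order relative to Ivy — 6.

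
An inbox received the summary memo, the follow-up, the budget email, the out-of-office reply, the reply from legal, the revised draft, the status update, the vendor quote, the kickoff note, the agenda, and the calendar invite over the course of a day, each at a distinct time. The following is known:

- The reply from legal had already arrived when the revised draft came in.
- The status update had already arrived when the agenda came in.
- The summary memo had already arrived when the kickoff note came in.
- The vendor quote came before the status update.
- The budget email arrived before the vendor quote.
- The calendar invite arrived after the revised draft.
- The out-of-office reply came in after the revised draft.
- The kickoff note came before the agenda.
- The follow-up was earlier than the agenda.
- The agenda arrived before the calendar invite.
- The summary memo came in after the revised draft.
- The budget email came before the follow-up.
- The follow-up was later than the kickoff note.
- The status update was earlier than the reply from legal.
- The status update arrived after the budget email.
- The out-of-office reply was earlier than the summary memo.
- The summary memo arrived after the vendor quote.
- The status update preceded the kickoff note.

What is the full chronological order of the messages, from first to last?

the budget email, the vendor quote, the status update, the reply from legal, the revised draft, the out-of-office reply, the summary memo, the kickoff note, the follow-up, the agenda, the calendar invite

The constraints fix every adjacent pair, so only one ordering works:
the budget email → the vendor quote → the status update → the reply from legal → the revised draft → the out-of-office reply → the summary memo → the kickoff note → the follow-up → the agenda → the calendar invite.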